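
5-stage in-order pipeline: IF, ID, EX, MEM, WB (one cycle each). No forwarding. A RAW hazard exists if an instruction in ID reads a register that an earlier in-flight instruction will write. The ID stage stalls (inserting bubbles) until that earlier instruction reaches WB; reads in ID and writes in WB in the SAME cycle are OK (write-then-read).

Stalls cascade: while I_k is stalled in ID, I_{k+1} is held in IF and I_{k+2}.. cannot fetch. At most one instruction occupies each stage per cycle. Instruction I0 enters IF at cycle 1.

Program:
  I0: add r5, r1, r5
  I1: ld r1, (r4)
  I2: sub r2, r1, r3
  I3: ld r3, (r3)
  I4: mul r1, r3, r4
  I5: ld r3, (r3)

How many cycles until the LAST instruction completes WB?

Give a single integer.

Answer: 14

Derivation:
I0 add r5 <- r1,r5: IF@1 ID@2 stall=0 (-) EX@3 MEM@4 WB@5
I1 ld r1 <- r4: IF@2 ID@3 stall=0 (-) EX@4 MEM@5 WB@6
I2 sub r2 <- r1,r3: IF@3 ID@4 stall=2 (RAW on I1.r1 (WB@6)) EX@7 MEM@8 WB@9
I3 ld r3 <- r3: IF@4 ID@7 stall=0 (-) EX@8 MEM@9 WB@10
I4 mul r1 <- r3,r4: IF@7 ID@8 stall=2 (RAW on I3.r3 (WB@10)) EX@11 MEM@12 WB@13
I5 ld r3 <- r3: IF@8 ID@11 stall=0 (-) EX@12 MEM@13 WB@14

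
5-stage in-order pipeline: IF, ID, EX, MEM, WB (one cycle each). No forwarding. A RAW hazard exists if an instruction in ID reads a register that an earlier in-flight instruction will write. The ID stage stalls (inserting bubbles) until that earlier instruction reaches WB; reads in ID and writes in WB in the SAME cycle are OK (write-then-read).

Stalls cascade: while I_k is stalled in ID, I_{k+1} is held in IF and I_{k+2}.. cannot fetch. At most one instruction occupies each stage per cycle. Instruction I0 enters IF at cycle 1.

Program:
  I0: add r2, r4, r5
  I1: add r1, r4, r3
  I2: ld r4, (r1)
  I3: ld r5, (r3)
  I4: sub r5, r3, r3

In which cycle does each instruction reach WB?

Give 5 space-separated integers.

Answer: 5 6 9 10 11

Derivation:
I0 add r2 <- r4,r5: IF@1 ID@2 stall=0 (-) EX@3 MEM@4 WB@5
I1 add r1 <- r4,r3: IF@2 ID@3 stall=0 (-) EX@4 MEM@5 WB@6
I2 ld r4 <- r1: IF@3 ID@4 stall=2 (RAW on I1.r1 (WB@6)) EX@7 MEM@8 WB@9
I3 ld r5 <- r3: IF@4 ID@7 stall=0 (-) EX@8 MEM@9 WB@10
I4 sub r5 <- r3,r3: IF@7 ID@8 stall=0 (-) EX@9 MEM@10 WB@11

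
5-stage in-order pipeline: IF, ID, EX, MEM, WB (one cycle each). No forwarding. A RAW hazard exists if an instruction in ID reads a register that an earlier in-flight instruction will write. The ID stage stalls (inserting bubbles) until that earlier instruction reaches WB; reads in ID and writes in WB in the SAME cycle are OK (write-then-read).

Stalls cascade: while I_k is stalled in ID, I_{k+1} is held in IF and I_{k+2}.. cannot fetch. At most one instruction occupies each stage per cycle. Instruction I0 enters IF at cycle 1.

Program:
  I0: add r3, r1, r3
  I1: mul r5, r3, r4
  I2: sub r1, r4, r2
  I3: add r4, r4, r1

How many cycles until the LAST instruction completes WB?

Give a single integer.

Answer: 12

Derivation:
I0 add r3 <- r1,r3: IF@1 ID@2 stall=0 (-) EX@3 MEM@4 WB@5
I1 mul r5 <- r3,r4: IF@2 ID@3 stall=2 (RAW on I0.r3 (WB@5)) EX@6 MEM@7 WB@8
I2 sub r1 <- r4,r2: IF@3 ID@6 stall=0 (-) EX@7 MEM@8 WB@9
I3 add r4 <- r4,r1: IF@6 ID@7 stall=2 (RAW on I2.r1 (WB@9)) EX@10 MEM@11 WB@12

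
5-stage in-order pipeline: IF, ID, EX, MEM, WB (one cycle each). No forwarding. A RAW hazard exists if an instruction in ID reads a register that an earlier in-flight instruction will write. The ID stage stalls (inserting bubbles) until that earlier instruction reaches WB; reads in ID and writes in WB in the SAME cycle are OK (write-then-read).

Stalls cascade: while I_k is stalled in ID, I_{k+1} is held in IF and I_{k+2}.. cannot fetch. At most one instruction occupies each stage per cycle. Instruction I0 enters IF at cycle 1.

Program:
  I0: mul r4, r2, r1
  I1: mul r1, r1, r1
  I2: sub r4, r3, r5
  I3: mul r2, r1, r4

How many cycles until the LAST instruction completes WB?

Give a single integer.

I0 mul r4 <- r2,r1: IF@1 ID@2 stall=0 (-) EX@3 MEM@4 WB@5
I1 mul r1 <- r1,r1: IF@2 ID@3 stall=0 (-) EX@4 MEM@5 WB@6
I2 sub r4 <- r3,r5: IF@3 ID@4 stall=0 (-) EX@5 MEM@6 WB@7
I3 mul r2 <- r1,r4: IF@4 ID@5 stall=2 (RAW on I2.r4 (WB@7)) EX@8 MEM@9 WB@10

Answer: 10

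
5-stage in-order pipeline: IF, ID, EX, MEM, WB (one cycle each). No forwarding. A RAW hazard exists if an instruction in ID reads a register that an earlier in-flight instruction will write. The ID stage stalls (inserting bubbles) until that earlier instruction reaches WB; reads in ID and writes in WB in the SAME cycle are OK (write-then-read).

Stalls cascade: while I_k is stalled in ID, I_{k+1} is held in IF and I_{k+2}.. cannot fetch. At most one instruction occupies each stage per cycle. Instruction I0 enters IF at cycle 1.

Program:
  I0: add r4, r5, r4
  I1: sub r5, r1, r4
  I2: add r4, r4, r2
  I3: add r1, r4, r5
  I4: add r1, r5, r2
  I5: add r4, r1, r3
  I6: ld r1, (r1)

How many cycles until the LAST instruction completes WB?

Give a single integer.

I0 add r4 <- r5,r4: IF@1 ID@2 stall=0 (-) EX@3 MEM@4 WB@5
I1 sub r5 <- r1,r4: IF@2 ID@3 stall=2 (RAW on I0.r4 (WB@5)) EX@6 MEM@7 WB@8
I2 add r4 <- r4,r2: IF@3 ID@6 stall=0 (-) EX@7 MEM@8 WB@9
I3 add r1 <- r4,r5: IF@6 ID@7 stall=2 (RAW on I2.r4 (WB@9)) EX@10 MEM@11 WB@12
I4 add r1 <- r5,r2: IF@7 ID@10 stall=0 (-) EX@11 MEM@12 WB@13
I5 add r4 <- r1,r3: IF@10 ID@11 stall=2 (RAW on I4.r1 (WB@13)) EX@14 MEM@15 WB@16
I6 ld r1 <- r1: IF@11 ID@14 stall=0 (-) EX@15 MEM@16 WB@17

Answer: 17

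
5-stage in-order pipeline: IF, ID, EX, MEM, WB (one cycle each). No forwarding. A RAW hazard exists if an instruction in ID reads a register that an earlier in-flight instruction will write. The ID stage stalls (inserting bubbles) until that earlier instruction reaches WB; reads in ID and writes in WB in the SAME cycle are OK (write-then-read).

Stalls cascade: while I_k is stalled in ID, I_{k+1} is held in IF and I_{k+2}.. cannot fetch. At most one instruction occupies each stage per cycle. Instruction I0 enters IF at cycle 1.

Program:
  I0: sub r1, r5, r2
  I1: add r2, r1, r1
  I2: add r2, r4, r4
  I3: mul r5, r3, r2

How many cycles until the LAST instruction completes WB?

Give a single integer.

I0 sub r1 <- r5,r2: IF@1 ID@2 stall=0 (-) EX@3 MEM@4 WB@5
I1 add r2 <- r1,r1: IF@2 ID@3 stall=2 (RAW on I0.r1 (WB@5)) EX@6 MEM@7 WB@8
I2 add r2 <- r4,r4: IF@3 ID@6 stall=0 (-) EX@7 MEM@8 WB@9
I3 mul r5 <- r3,r2: IF@6 ID@7 stall=2 (RAW on I2.r2 (WB@9)) EX@10 MEM@11 WB@12

Answer: 12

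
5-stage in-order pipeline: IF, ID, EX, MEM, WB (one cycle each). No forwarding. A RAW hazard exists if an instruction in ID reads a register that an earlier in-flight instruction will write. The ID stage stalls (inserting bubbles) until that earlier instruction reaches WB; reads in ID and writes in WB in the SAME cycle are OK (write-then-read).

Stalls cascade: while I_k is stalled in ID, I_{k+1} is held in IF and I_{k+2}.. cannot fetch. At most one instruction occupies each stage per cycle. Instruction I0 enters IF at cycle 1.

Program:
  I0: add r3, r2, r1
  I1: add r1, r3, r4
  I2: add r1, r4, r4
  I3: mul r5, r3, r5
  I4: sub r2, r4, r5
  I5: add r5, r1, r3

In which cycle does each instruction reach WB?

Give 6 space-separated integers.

I0 add r3 <- r2,r1: IF@1 ID@2 stall=0 (-) EX@3 MEM@4 WB@5
I1 add r1 <- r3,r4: IF@2 ID@3 stall=2 (RAW on I0.r3 (WB@5)) EX@6 MEM@7 WB@8
I2 add r1 <- r4,r4: IF@3 ID@6 stall=0 (-) EX@7 MEM@8 WB@9
I3 mul r5 <- r3,r5: IF@6 ID@7 stall=0 (-) EX@8 MEM@9 WB@10
I4 sub r2 <- r4,r5: IF@7 ID@8 stall=2 (RAW on I3.r5 (WB@10)) EX@11 MEM@12 WB@13
I5 add r5 <- r1,r3: IF@8 ID@11 stall=0 (-) EX@12 MEM@13 WB@14

Answer: 5 8 9 10 13 14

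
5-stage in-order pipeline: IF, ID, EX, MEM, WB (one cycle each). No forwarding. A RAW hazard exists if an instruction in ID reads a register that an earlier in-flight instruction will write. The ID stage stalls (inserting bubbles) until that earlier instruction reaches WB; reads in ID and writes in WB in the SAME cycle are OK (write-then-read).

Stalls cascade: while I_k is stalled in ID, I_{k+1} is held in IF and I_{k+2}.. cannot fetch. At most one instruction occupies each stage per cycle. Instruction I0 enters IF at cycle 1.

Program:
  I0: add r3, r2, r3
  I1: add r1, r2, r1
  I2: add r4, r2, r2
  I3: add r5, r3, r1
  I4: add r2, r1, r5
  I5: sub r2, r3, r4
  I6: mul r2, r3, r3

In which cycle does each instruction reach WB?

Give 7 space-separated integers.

I0 add r3 <- r2,r3: IF@1 ID@2 stall=0 (-) EX@3 MEM@4 WB@5
I1 add r1 <- r2,r1: IF@2 ID@3 stall=0 (-) EX@4 MEM@5 WB@6
I2 add r4 <- r2,r2: IF@3 ID@4 stall=0 (-) EX@5 MEM@6 WB@7
I3 add r5 <- r3,r1: IF@4 ID@5 stall=1 (RAW on I1.r1 (WB@6)) EX@7 MEM@8 WB@9
I4 add r2 <- r1,r5: IF@5 ID@7 stall=2 (RAW on I3.r5 (WB@9)) EX@10 MEM@11 WB@12
I5 sub r2 <- r3,r4: IF@7 ID@10 stall=0 (-) EX@11 MEM@12 WB@13
I6 mul r2 <- r3,r3: IF@10 ID@11 stall=0 (-) EX@12 MEM@13 WB@14

Answer: 5 6 7 9 12 13 14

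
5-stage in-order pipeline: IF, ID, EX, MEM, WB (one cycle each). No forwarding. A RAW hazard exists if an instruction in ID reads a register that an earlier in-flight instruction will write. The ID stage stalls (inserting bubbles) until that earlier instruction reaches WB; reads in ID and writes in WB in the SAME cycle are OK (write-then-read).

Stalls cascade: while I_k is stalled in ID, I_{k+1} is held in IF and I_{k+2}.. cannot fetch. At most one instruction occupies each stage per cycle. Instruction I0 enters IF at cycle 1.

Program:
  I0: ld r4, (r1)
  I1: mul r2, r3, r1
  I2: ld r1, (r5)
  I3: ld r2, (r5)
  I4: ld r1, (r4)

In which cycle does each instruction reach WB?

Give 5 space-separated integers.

Answer: 5 6 7 8 9

Derivation:
I0 ld r4 <- r1: IF@1 ID@2 stall=0 (-) EX@3 MEM@4 WB@5
I1 mul r2 <- r3,r1: IF@2 ID@3 stall=0 (-) EX@4 MEM@5 WB@6
I2 ld r1 <- r5: IF@3 ID@4 stall=0 (-) EX@5 MEM@6 WB@7
I3 ld r2 <- r5: IF@4 ID@5 stall=0 (-) EX@6 MEM@7 WB@8
I4 ld r1 <- r4: IF@5 ID@6 stall=0 (-) EX@7 MEM@8 WB@9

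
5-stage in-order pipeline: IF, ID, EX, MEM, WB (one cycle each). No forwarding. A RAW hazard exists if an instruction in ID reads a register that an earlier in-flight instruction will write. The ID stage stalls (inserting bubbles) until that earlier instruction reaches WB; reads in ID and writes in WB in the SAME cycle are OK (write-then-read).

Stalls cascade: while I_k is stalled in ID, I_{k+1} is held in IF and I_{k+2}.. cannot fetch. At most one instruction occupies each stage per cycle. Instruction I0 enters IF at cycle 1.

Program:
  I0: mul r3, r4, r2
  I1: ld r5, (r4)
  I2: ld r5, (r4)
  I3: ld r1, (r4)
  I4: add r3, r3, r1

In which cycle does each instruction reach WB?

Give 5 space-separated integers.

Answer: 5 6 7 8 11

Derivation:
I0 mul r3 <- r4,r2: IF@1 ID@2 stall=0 (-) EX@3 MEM@4 WB@5
I1 ld r5 <- r4: IF@2 ID@3 stall=0 (-) EX@4 MEM@5 WB@6
I2 ld r5 <- r4: IF@3 ID@4 stall=0 (-) EX@5 MEM@6 WB@7
I3 ld r1 <- r4: IF@4 ID@5 stall=0 (-) EX@6 MEM@7 WB@8
I4 add r3 <- r3,r1: IF@5 ID@6 stall=2 (RAW on I3.r1 (WB@8)) EX@9 MEM@10 WB@11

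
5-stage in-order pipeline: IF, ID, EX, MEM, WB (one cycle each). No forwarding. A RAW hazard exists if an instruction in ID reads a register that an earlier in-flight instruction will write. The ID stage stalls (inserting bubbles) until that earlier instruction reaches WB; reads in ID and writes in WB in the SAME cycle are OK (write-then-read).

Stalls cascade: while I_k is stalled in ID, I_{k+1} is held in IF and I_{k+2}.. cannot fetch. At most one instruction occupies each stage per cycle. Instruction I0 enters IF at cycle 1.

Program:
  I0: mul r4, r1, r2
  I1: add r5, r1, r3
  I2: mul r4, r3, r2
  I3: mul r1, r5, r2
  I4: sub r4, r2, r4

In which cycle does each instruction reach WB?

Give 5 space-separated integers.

Answer: 5 6 7 9 10

Derivation:
I0 mul r4 <- r1,r2: IF@1 ID@2 stall=0 (-) EX@3 MEM@4 WB@5
I1 add r5 <- r1,r3: IF@2 ID@3 stall=0 (-) EX@4 MEM@5 WB@6
I2 mul r4 <- r3,r2: IF@3 ID@4 stall=0 (-) EX@5 MEM@6 WB@7
I3 mul r1 <- r5,r2: IF@4 ID@5 stall=1 (RAW on I1.r5 (WB@6)) EX@7 MEM@8 WB@9
I4 sub r4 <- r2,r4: IF@5 ID@7 stall=0 (-) EX@8 MEM@9 WB@10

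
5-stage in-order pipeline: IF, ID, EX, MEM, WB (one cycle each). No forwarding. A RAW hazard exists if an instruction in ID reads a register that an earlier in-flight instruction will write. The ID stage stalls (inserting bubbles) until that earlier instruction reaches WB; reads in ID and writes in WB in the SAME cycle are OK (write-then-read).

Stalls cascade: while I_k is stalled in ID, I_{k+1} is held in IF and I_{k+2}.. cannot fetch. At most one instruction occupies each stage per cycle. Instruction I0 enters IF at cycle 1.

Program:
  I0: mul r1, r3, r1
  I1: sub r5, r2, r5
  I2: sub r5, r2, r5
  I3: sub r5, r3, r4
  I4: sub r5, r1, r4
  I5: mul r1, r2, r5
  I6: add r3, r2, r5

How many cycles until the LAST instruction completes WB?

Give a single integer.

Answer: 15

Derivation:
I0 mul r1 <- r3,r1: IF@1 ID@2 stall=0 (-) EX@3 MEM@4 WB@5
I1 sub r5 <- r2,r5: IF@2 ID@3 stall=0 (-) EX@4 MEM@5 WB@6
I2 sub r5 <- r2,r5: IF@3 ID@4 stall=2 (RAW on I1.r5 (WB@6)) EX@7 MEM@8 WB@9
I3 sub r5 <- r3,r4: IF@4 ID@7 stall=0 (-) EX@8 MEM@9 WB@10
I4 sub r5 <- r1,r4: IF@7 ID@8 stall=0 (-) EX@9 MEM@10 WB@11
I5 mul r1 <- r2,r5: IF@8 ID@9 stall=2 (RAW on I4.r5 (WB@11)) EX@12 MEM@13 WB@14
I6 add r3 <- r2,r5: IF@9 ID@12 stall=0 (-) EX@13 MEM@14 WB@15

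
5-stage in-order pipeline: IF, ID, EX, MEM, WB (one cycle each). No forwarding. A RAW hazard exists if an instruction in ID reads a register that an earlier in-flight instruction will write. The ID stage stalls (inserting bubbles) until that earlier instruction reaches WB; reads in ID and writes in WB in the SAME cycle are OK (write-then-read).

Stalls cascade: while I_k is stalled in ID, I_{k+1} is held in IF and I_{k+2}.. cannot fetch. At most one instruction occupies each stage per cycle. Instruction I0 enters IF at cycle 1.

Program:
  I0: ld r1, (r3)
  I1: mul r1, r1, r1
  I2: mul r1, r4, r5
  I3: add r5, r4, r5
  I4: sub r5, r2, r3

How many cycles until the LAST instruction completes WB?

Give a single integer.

I0 ld r1 <- r3: IF@1 ID@2 stall=0 (-) EX@3 MEM@4 WB@5
I1 mul r1 <- r1,r1: IF@2 ID@3 stall=2 (RAW on I0.r1 (WB@5)) EX@6 MEM@7 WB@8
I2 mul r1 <- r4,r5: IF@3 ID@6 stall=0 (-) EX@7 MEM@8 WB@9
I3 add r5 <- r4,r5: IF@6 ID@7 stall=0 (-) EX@8 MEM@9 WB@10
I4 sub r5 <- r2,r3: IF@7 ID@8 stall=0 (-) EX@9 MEM@10 WB@11

Answer: 11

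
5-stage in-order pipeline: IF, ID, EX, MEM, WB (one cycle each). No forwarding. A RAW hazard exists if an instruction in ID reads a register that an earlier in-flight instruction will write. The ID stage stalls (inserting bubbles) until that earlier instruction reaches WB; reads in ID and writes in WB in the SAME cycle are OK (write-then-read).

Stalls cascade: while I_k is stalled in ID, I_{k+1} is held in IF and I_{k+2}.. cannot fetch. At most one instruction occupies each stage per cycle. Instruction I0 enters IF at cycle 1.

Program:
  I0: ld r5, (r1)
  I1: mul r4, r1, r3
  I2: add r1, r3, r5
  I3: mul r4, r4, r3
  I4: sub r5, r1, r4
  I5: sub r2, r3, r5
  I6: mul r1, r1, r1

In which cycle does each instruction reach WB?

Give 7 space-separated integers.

I0 ld r5 <- r1: IF@1 ID@2 stall=0 (-) EX@3 MEM@4 WB@5
I1 mul r4 <- r1,r3: IF@2 ID@3 stall=0 (-) EX@4 MEM@5 WB@6
I2 add r1 <- r3,r5: IF@3 ID@4 stall=1 (RAW on I0.r5 (WB@5)) EX@6 MEM@7 WB@8
I3 mul r4 <- r4,r3: IF@4 ID@6 stall=0 (-) EX@7 MEM@8 WB@9
I4 sub r5 <- r1,r4: IF@6 ID@7 stall=2 (RAW on I3.r4 (WB@9)) EX@10 MEM@11 WB@12
I5 sub r2 <- r3,r5: IF@7 ID@10 stall=2 (RAW on I4.r5 (WB@12)) EX@13 MEM@14 WB@15
I6 mul r1 <- r1,r1: IF@10 ID@13 stall=0 (-) EX@14 MEM@15 WB@16

Answer: 5 6 8 9 12 15 16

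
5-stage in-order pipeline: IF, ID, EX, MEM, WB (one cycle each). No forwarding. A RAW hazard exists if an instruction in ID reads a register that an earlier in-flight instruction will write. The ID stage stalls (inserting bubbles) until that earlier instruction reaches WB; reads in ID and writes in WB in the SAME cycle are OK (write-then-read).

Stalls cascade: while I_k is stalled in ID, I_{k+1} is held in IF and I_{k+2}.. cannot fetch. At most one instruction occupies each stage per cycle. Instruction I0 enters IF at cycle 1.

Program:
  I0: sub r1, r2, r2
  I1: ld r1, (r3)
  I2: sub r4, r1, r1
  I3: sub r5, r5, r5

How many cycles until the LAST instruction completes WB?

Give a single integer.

I0 sub r1 <- r2,r2: IF@1 ID@2 stall=0 (-) EX@3 MEM@4 WB@5
I1 ld r1 <- r3: IF@2 ID@3 stall=0 (-) EX@4 MEM@5 WB@6
I2 sub r4 <- r1,r1: IF@3 ID@4 stall=2 (RAW on I1.r1 (WB@6)) EX@7 MEM@8 WB@9
I3 sub r5 <- r5,r5: IF@4 ID@7 stall=0 (-) EX@8 MEM@9 WB@10

Answer: 10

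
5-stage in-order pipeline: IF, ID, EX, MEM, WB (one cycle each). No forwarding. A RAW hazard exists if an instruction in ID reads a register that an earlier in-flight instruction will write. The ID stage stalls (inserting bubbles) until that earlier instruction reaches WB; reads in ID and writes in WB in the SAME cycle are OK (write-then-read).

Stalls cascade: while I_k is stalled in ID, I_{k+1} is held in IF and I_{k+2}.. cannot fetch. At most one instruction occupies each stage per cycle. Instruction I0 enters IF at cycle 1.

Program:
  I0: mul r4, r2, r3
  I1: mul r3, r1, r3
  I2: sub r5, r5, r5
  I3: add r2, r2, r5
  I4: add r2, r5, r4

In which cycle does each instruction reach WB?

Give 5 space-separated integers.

Answer: 5 6 7 10 11

Derivation:
I0 mul r4 <- r2,r3: IF@1 ID@2 stall=0 (-) EX@3 MEM@4 WB@5
I1 mul r3 <- r1,r3: IF@2 ID@3 stall=0 (-) EX@4 MEM@5 WB@6
I2 sub r5 <- r5,r5: IF@3 ID@4 stall=0 (-) EX@5 MEM@6 WB@7
I3 add r2 <- r2,r5: IF@4 ID@5 stall=2 (RAW on I2.r5 (WB@7)) EX@8 MEM@9 WB@10
I4 add r2 <- r5,r4: IF@5 ID@8 stall=0 (-) EX@9 MEM@10 WB@11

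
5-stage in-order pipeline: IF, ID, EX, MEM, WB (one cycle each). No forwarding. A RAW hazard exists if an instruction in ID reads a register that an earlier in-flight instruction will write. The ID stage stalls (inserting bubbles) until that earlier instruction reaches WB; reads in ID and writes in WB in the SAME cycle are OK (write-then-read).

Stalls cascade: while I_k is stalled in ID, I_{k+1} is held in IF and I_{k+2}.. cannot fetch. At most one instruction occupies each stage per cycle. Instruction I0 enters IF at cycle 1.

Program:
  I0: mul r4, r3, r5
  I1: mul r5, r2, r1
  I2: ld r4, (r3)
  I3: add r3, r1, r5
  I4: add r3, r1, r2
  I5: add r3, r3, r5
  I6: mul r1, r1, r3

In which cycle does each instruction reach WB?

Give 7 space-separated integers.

I0 mul r4 <- r3,r5: IF@1 ID@2 stall=0 (-) EX@3 MEM@4 WB@5
I1 mul r5 <- r2,r1: IF@2 ID@3 stall=0 (-) EX@4 MEM@5 WB@6
I2 ld r4 <- r3: IF@3 ID@4 stall=0 (-) EX@5 MEM@6 WB@7
I3 add r3 <- r1,r5: IF@4 ID@5 stall=1 (RAW on I1.r5 (WB@6)) EX@7 MEM@8 WB@9
I4 add r3 <- r1,r2: IF@5 ID@7 stall=0 (-) EX@8 MEM@9 WB@10
I5 add r3 <- r3,r5: IF@7 ID@8 stall=2 (RAW on I4.r3 (WB@10)) EX@11 MEM@12 WB@13
I6 mul r1 <- r1,r3: IF@8 ID@11 stall=2 (RAW on I5.r3 (WB@13)) EX@14 MEM@15 WB@16

Answer: 5 6 7 9 10 13 16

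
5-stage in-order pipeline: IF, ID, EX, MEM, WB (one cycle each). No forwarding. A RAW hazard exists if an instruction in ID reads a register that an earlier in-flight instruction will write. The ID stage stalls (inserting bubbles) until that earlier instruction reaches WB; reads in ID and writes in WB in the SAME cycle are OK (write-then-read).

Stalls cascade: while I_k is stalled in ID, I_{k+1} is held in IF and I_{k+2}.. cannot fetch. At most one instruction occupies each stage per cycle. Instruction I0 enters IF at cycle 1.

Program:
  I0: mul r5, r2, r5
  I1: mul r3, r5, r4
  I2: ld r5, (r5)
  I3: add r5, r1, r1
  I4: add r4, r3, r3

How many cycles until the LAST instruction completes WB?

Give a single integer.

I0 mul r5 <- r2,r5: IF@1 ID@2 stall=0 (-) EX@3 MEM@4 WB@5
I1 mul r3 <- r5,r4: IF@2 ID@3 stall=2 (RAW on I0.r5 (WB@5)) EX@6 MEM@7 WB@8
I2 ld r5 <- r5: IF@3 ID@6 stall=0 (-) EX@7 MEM@8 WB@9
I3 add r5 <- r1,r1: IF@6 ID@7 stall=0 (-) EX@8 MEM@9 WB@10
I4 add r4 <- r3,r3: IF@7 ID@8 stall=0 (-) EX@9 MEM@10 WB@11

Answer: 11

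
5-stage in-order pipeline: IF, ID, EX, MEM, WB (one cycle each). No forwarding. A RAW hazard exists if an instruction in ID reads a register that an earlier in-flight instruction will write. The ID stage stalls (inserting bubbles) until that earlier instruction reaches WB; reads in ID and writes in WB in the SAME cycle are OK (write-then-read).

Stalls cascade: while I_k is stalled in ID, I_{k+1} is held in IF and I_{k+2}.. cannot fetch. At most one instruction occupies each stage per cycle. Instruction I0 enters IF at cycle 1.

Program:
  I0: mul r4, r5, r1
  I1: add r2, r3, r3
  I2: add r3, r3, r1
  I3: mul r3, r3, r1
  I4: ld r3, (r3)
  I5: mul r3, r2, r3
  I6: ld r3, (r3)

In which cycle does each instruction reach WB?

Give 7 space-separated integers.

Answer: 5 6 7 10 13 16 19

Derivation:
I0 mul r4 <- r5,r1: IF@1 ID@2 stall=0 (-) EX@3 MEM@4 WB@5
I1 add r2 <- r3,r3: IF@2 ID@3 stall=0 (-) EX@4 MEM@5 WB@6
I2 add r3 <- r3,r1: IF@3 ID@4 stall=0 (-) EX@5 MEM@6 WB@7
I3 mul r3 <- r3,r1: IF@4 ID@5 stall=2 (RAW on I2.r3 (WB@7)) EX@8 MEM@9 WB@10
I4 ld r3 <- r3: IF@5 ID@8 stall=2 (RAW on I3.r3 (WB@10)) EX@11 MEM@12 WB@13
I5 mul r3 <- r2,r3: IF@8 ID@11 stall=2 (RAW on I4.r3 (WB@13)) EX@14 MEM@15 WB@16
I6 ld r3 <- r3: IF@11 ID@14 stall=2 (RAW on I5.r3 (WB@16)) EX@17 MEM@18 WB@19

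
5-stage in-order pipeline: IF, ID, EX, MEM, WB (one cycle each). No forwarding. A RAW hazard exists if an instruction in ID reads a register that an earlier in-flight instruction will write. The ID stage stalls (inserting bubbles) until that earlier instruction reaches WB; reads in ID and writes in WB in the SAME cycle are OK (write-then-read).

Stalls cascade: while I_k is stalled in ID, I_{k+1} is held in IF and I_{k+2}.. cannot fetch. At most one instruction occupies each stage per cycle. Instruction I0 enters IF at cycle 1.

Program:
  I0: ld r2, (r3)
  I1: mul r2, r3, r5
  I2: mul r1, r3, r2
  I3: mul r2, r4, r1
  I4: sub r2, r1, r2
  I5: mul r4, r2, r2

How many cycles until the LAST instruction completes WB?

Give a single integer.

I0 ld r2 <- r3: IF@1 ID@2 stall=0 (-) EX@3 MEM@4 WB@5
I1 mul r2 <- r3,r5: IF@2 ID@3 stall=0 (-) EX@4 MEM@5 WB@6
I2 mul r1 <- r3,r2: IF@3 ID@4 stall=2 (RAW on I1.r2 (WB@6)) EX@7 MEM@8 WB@9
I3 mul r2 <- r4,r1: IF@4 ID@7 stall=2 (RAW on I2.r1 (WB@9)) EX@10 MEM@11 WB@12
I4 sub r2 <- r1,r2: IF@7 ID@10 stall=2 (RAW on I3.r2 (WB@12)) EX@13 MEM@14 WB@15
I5 mul r4 <- r2,r2: IF@10 ID@13 stall=2 (RAW on I4.r2 (WB@15)) EX@16 MEM@17 WB@18

Answer: 18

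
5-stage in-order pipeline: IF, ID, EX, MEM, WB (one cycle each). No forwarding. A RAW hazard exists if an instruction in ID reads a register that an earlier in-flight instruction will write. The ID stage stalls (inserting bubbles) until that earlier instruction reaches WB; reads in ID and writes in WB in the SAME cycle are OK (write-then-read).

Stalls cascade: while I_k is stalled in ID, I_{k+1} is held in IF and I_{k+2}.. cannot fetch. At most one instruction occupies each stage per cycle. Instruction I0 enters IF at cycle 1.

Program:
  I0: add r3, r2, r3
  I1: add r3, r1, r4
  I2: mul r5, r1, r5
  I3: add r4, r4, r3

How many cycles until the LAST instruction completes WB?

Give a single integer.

I0 add r3 <- r2,r3: IF@1 ID@2 stall=0 (-) EX@3 MEM@4 WB@5
I1 add r3 <- r1,r4: IF@2 ID@3 stall=0 (-) EX@4 MEM@5 WB@6
I2 mul r5 <- r1,r5: IF@3 ID@4 stall=0 (-) EX@5 MEM@6 WB@7
I3 add r4 <- r4,r3: IF@4 ID@5 stall=1 (RAW on I1.r3 (WB@6)) EX@7 MEM@8 WB@9

Answer: 9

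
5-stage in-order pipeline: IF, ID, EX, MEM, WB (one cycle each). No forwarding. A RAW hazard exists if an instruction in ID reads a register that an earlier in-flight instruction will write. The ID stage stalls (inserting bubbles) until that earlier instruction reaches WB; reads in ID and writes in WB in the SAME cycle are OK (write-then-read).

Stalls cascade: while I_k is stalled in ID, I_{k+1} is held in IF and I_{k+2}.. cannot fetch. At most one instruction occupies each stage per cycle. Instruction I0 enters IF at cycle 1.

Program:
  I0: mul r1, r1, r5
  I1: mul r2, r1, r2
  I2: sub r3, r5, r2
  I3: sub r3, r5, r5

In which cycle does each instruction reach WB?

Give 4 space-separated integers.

Answer: 5 8 11 12

Derivation:
I0 mul r1 <- r1,r5: IF@1 ID@2 stall=0 (-) EX@3 MEM@4 WB@5
I1 mul r2 <- r1,r2: IF@2 ID@3 stall=2 (RAW on I0.r1 (WB@5)) EX@6 MEM@7 WB@8
I2 sub r3 <- r5,r2: IF@3 ID@6 stall=2 (RAW on I1.r2 (WB@8)) EX@9 MEM@10 WB@11
I3 sub r3 <- r5,r5: IF@6 ID@9 stall=0 (-) EX@10 MEM@11 WB@12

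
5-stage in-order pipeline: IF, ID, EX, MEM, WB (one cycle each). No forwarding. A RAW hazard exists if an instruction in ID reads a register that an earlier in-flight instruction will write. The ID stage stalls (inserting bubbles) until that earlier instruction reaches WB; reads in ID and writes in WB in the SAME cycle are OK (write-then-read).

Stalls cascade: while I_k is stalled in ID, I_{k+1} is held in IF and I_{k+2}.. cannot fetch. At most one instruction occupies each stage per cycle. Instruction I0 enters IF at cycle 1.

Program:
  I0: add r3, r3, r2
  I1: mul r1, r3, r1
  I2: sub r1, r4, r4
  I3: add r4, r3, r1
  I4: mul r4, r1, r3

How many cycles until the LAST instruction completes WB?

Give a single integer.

I0 add r3 <- r3,r2: IF@1 ID@2 stall=0 (-) EX@3 MEM@4 WB@5
I1 mul r1 <- r3,r1: IF@2 ID@3 stall=2 (RAW on I0.r3 (WB@5)) EX@6 MEM@7 WB@8
I2 sub r1 <- r4,r4: IF@3 ID@6 stall=0 (-) EX@7 MEM@8 WB@9
I3 add r4 <- r3,r1: IF@6 ID@7 stall=2 (RAW on I2.r1 (WB@9)) EX@10 MEM@11 WB@12
I4 mul r4 <- r1,r3: IF@7 ID@10 stall=0 (-) EX@11 MEM@12 WB@13

Answer: 13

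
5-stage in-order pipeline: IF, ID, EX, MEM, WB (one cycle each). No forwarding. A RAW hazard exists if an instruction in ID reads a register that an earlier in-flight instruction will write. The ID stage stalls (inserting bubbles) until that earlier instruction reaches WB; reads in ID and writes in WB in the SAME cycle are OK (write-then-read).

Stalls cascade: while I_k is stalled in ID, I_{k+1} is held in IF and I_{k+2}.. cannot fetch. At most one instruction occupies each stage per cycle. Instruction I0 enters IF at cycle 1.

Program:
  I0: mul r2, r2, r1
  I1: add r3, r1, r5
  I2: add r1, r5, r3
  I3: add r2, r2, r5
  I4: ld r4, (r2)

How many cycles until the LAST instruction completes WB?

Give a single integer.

Answer: 13

Derivation:
I0 mul r2 <- r2,r1: IF@1 ID@2 stall=0 (-) EX@3 MEM@4 WB@5
I1 add r3 <- r1,r5: IF@2 ID@3 stall=0 (-) EX@4 MEM@5 WB@6
I2 add r1 <- r5,r3: IF@3 ID@4 stall=2 (RAW on I1.r3 (WB@6)) EX@7 MEM@8 WB@9
I3 add r2 <- r2,r5: IF@4 ID@7 stall=0 (-) EX@8 MEM@9 WB@10
I4 ld r4 <- r2: IF@7 ID@8 stall=2 (RAW on I3.r2 (WB@10)) EX@11 MEM@12 WB@13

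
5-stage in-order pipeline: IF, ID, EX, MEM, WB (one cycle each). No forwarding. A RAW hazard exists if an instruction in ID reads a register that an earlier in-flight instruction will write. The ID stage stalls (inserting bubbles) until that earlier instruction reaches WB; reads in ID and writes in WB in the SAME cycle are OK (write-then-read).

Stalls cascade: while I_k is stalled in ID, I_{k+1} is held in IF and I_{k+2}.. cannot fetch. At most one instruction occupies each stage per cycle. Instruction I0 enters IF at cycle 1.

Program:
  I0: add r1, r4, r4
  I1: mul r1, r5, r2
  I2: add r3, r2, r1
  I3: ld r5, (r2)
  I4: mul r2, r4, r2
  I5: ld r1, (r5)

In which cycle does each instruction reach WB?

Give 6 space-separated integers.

Answer: 5 6 9 10 11 13

Derivation:
I0 add r1 <- r4,r4: IF@1 ID@2 stall=0 (-) EX@3 MEM@4 WB@5
I1 mul r1 <- r5,r2: IF@2 ID@3 stall=0 (-) EX@4 MEM@5 WB@6
I2 add r3 <- r2,r1: IF@3 ID@4 stall=2 (RAW on I1.r1 (WB@6)) EX@7 MEM@8 WB@9
I3 ld r5 <- r2: IF@4 ID@7 stall=0 (-) EX@8 MEM@9 WB@10
I4 mul r2 <- r4,r2: IF@7 ID@8 stall=0 (-) EX@9 MEM@10 WB@11
I5 ld r1 <- r5: IF@8 ID@9 stall=1 (RAW on I3.r5 (WB@10)) EX@11 MEM@12 WB@13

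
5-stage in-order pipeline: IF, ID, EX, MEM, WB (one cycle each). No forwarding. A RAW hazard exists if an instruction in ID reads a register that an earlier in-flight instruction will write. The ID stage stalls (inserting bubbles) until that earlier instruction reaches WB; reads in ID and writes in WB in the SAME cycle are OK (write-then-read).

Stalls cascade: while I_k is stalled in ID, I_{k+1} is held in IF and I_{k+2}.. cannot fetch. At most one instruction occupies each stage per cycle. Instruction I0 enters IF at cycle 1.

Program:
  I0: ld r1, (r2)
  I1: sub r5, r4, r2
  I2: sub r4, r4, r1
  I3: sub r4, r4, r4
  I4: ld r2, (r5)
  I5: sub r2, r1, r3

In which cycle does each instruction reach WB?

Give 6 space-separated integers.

I0 ld r1 <- r2: IF@1 ID@2 stall=0 (-) EX@3 MEM@4 WB@5
I1 sub r5 <- r4,r2: IF@2 ID@3 stall=0 (-) EX@4 MEM@5 WB@6
I2 sub r4 <- r4,r1: IF@3 ID@4 stall=1 (RAW on I0.r1 (WB@5)) EX@6 MEM@7 WB@8
I3 sub r4 <- r4,r4: IF@4 ID@6 stall=2 (RAW on I2.r4 (WB@8)) EX@9 MEM@10 WB@11
I4 ld r2 <- r5: IF@6 ID@9 stall=0 (-) EX@10 MEM@11 WB@12
I5 sub r2 <- r1,r3: IF@9 ID@10 stall=0 (-) EX@11 MEM@12 WB@13

Answer: 5 6 8 11 12 13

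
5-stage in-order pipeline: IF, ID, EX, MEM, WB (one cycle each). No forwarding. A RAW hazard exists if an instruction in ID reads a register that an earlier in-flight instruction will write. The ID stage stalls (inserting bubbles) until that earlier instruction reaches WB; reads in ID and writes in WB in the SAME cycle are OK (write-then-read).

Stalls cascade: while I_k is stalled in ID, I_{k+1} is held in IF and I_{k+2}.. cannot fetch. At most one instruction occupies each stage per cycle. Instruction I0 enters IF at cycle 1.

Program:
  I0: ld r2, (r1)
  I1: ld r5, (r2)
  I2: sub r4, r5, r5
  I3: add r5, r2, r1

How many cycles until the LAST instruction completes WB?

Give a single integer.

I0 ld r2 <- r1: IF@1 ID@2 stall=0 (-) EX@3 MEM@4 WB@5
I1 ld r5 <- r2: IF@2 ID@3 stall=2 (RAW on I0.r2 (WB@5)) EX@6 MEM@7 WB@8
I2 sub r4 <- r5,r5: IF@3 ID@6 stall=2 (RAW on I1.r5 (WB@8)) EX@9 MEM@10 WB@11
I3 add r5 <- r2,r1: IF@6 ID@9 stall=0 (-) EX@10 MEM@11 WB@12

Answer: 12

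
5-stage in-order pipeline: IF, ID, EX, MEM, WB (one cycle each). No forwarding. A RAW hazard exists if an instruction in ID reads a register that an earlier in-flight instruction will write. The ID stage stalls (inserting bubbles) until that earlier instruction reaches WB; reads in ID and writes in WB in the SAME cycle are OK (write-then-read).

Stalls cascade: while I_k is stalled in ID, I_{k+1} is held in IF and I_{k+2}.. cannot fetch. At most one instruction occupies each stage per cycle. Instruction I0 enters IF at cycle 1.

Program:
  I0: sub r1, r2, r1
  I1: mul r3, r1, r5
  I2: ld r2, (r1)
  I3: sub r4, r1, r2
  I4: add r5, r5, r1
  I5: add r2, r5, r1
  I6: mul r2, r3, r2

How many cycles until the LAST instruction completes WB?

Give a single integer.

I0 sub r1 <- r2,r1: IF@1 ID@2 stall=0 (-) EX@3 MEM@4 WB@5
I1 mul r3 <- r1,r5: IF@2 ID@3 stall=2 (RAW on I0.r1 (WB@5)) EX@6 MEM@7 WB@8
I2 ld r2 <- r1: IF@3 ID@6 stall=0 (-) EX@7 MEM@8 WB@9
I3 sub r4 <- r1,r2: IF@6 ID@7 stall=2 (RAW on I2.r2 (WB@9)) EX@10 MEM@11 WB@12
I4 add r5 <- r5,r1: IF@7 ID@10 stall=0 (-) EX@11 MEM@12 WB@13
I5 add r2 <- r5,r1: IF@10 ID@11 stall=2 (RAW on I4.r5 (WB@13)) EX@14 MEM@15 WB@16
I6 mul r2 <- r3,r2: IF@11 ID@14 stall=2 (RAW on I5.r2 (WB@16)) EX@17 MEM@18 WB@19

Answer: 19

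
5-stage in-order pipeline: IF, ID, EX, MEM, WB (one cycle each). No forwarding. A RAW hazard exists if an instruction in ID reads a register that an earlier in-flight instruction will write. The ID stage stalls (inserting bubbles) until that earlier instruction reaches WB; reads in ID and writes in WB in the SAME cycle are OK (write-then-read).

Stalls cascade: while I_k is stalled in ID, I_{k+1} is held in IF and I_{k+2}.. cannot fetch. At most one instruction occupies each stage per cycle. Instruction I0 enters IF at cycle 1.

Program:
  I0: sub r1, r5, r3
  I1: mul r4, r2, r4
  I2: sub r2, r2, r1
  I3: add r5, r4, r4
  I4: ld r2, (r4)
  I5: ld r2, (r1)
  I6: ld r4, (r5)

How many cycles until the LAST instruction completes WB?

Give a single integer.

I0 sub r1 <- r5,r3: IF@1 ID@2 stall=0 (-) EX@3 MEM@4 WB@5
I1 mul r4 <- r2,r4: IF@2 ID@3 stall=0 (-) EX@4 MEM@5 WB@6
I2 sub r2 <- r2,r1: IF@3 ID@4 stall=1 (RAW on I0.r1 (WB@5)) EX@6 MEM@7 WB@8
I3 add r5 <- r4,r4: IF@4 ID@6 stall=0 (-) EX@7 MEM@8 WB@9
I4 ld r2 <- r4: IF@6 ID@7 stall=0 (-) EX@8 MEM@9 WB@10
I5 ld r2 <- r1: IF@7 ID@8 stall=0 (-) EX@9 MEM@10 WB@11
I6 ld r4 <- r5: IF@8 ID@9 stall=0 (-) EX@10 MEM@11 WB@12

Answer: 12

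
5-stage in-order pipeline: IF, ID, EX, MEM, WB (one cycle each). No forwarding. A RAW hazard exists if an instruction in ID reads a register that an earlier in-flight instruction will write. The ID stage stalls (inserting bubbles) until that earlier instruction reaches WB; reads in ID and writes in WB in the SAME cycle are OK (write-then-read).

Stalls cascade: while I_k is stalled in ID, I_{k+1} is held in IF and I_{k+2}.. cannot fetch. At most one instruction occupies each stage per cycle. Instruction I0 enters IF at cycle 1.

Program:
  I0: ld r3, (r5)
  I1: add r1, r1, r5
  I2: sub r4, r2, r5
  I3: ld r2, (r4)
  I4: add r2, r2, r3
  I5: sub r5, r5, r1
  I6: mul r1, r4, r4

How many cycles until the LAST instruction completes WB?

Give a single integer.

I0 ld r3 <- r5: IF@1 ID@2 stall=0 (-) EX@3 MEM@4 WB@5
I1 add r1 <- r1,r5: IF@2 ID@3 stall=0 (-) EX@4 MEM@5 WB@6
I2 sub r4 <- r2,r5: IF@3 ID@4 stall=0 (-) EX@5 MEM@6 WB@7
I3 ld r2 <- r4: IF@4 ID@5 stall=2 (RAW on I2.r4 (WB@7)) EX@8 MEM@9 WB@10
I4 add r2 <- r2,r3: IF@5 ID@8 stall=2 (RAW on I3.r2 (WB@10)) EX@11 MEM@12 WB@13
I5 sub r5 <- r5,r1: IF@8 ID@11 stall=0 (-) EX@12 MEM@13 WB@14
I6 mul r1 <- r4,r4: IF@11 ID@12 stall=0 (-) EX@13 MEM@14 WB@15

Answer: 15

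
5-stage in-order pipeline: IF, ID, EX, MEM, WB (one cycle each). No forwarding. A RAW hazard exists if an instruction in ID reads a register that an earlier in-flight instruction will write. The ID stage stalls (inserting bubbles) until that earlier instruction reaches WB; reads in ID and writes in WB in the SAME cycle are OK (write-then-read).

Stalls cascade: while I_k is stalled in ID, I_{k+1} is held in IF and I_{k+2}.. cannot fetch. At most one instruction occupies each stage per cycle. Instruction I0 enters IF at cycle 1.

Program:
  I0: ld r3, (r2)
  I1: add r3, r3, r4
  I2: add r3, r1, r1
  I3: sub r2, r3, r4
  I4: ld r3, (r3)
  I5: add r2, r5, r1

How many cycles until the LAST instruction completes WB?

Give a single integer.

Answer: 14

Derivation:
I0 ld r3 <- r2: IF@1 ID@2 stall=0 (-) EX@3 MEM@4 WB@5
I1 add r3 <- r3,r4: IF@2 ID@3 stall=2 (RAW on I0.r3 (WB@5)) EX@6 MEM@7 WB@8
I2 add r3 <- r1,r1: IF@3 ID@6 stall=0 (-) EX@7 MEM@8 WB@9
I3 sub r2 <- r3,r4: IF@6 ID@7 stall=2 (RAW on I2.r3 (WB@9)) EX@10 MEM@11 WB@12
I4 ld r3 <- r3: IF@7 ID@10 stall=0 (-) EX@11 MEM@12 WB@13
I5 add r2 <- r5,r1: IF@10 ID@11 stall=0 (-) EX@12 MEM@13 WB@14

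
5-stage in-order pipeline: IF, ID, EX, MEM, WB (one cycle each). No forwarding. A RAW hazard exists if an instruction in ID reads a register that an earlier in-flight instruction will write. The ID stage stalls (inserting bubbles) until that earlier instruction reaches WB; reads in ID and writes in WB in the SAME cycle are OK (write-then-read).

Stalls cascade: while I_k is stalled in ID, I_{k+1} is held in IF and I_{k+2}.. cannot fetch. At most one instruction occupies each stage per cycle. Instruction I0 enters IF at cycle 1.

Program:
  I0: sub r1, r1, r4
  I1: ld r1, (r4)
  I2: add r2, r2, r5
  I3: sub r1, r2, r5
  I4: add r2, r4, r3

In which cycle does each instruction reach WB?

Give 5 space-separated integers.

I0 sub r1 <- r1,r4: IF@1 ID@2 stall=0 (-) EX@3 MEM@4 WB@5
I1 ld r1 <- r4: IF@2 ID@3 stall=0 (-) EX@4 MEM@5 WB@6
I2 add r2 <- r2,r5: IF@3 ID@4 stall=0 (-) EX@5 MEM@6 WB@7
I3 sub r1 <- r2,r5: IF@4 ID@5 stall=2 (RAW on I2.r2 (WB@7)) EX@8 MEM@9 WB@10
I4 add r2 <- r4,r3: IF@5 ID@8 stall=0 (-) EX@9 MEM@10 WB@11

Answer: 5 6 7 10 11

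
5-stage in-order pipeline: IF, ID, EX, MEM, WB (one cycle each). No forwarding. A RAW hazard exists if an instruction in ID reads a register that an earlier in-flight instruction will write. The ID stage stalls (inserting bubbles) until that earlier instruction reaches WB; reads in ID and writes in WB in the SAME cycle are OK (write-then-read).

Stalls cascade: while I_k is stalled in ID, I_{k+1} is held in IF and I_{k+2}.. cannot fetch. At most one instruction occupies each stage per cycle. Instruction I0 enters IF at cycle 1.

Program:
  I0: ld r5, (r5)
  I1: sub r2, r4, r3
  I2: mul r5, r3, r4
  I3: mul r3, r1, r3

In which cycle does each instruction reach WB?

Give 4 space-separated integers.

I0 ld r5 <- r5: IF@1 ID@2 stall=0 (-) EX@3 MEM@4 WB@5
I1 sub r2 <- r4,r3: IF@2 ID@3 stall=0 (-) EX@4 MEM@5 WB@6
I2 mul r5 <- r3,r4: IF@3 ID@4 stall=0 (-) EX@5 MEM@6 WB@7
I3 mul r3 <- r1,r3: IF@4 ID@5 stall=0 (-) EX@6 MEM@7 WB@8

Answer: 5 6 7 8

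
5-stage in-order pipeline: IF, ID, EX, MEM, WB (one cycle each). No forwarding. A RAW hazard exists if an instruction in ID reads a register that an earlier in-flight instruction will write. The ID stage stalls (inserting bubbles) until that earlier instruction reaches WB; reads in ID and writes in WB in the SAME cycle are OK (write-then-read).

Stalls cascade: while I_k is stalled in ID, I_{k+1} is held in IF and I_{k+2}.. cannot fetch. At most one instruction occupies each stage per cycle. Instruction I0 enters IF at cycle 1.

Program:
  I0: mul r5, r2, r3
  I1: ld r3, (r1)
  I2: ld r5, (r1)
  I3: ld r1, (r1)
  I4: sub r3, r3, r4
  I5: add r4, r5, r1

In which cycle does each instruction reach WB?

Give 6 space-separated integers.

I0 mul r5 <- r2,r3: IF@1 ID@2 stall=0 (-) EX@3 MEM@4 WB@5
I1 ld r3 <- r1: IF@2 ID@3 stall=0 (-) EX@4 MEM@5 WB@6
I2 ld r5 <- r1: IF@3 ID@4 stall=0 (-) EX@5 MEM@6 WB@7
I3 ld r1 <- r1: IF@4 ID@5 stall=0 (-) EX@6 MEM@7 WB@8
I4 sub r3 <- r3,r4: IF@5 ID@6 stall=0 (-) EX@7 MEM@8 WB@9
I5 add r4 <- r5,r1: IF@6 ID@7 stall=1 (RAW on I3.r1 (WB@8)) EX@9 MEM@10 WB@11

Answer: 5 6 7 8 9 11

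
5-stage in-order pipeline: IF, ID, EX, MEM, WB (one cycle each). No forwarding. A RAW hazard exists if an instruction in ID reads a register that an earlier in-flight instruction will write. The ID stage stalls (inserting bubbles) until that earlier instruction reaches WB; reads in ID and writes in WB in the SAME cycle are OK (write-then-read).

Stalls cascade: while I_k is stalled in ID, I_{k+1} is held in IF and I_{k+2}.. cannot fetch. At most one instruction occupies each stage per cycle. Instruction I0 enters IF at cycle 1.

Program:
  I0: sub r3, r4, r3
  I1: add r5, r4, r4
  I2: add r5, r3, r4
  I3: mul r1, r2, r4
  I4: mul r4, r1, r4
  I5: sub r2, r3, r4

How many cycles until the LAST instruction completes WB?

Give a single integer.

I0 sub r3 <- r4,r3: IF@1 ID@2 stall=0 (-) EX@3 MEM@4 WB@5
I1 add r5 <- r4,r4: IF@2 ID@3 stall=0 (-) EX@4 MEM@5 WB@6
I2 add r5 <- r3,r4: IF@3 ID@4 stall=1 (RAW on I0.r3 (WB@5)) EX@6 MEM@7 WB@8
I3 mul r1 <- r2,r4: IF@4 ID@6 stall=0 (-) EX@7 MEM@8 WB@9
I4 mul r4 <- r1,r4: IF@6 ID@7 stall=2 (RAW on I3.r1 (WB@9)) EX@10 MEM@11 WB@12
I5 sub r2 <- r3,r4: IF@7 ID@10 stall=2 (RAW on I4.r4 (WB@12)) EX@13 MEM@14 WB@15

Answer: 15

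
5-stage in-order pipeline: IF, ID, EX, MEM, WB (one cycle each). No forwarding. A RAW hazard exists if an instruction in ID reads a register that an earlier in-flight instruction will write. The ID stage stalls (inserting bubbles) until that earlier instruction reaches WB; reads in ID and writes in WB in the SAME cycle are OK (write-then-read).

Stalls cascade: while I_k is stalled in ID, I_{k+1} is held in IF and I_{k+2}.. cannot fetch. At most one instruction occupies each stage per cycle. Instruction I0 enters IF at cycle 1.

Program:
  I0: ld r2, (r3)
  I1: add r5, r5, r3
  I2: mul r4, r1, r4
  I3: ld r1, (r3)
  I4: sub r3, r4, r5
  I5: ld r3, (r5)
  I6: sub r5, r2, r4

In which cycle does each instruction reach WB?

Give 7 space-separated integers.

Answer: 5 6 7 8 10 11 12

Derivation:
I0 ld r2 <- r3: IF@1 ID@2 stall=0 (-) EX@3 MEM@4 WB@5
I1 add r5 <- r5,r3: IF@2 ID@3 stall=0 (-) EX@4 MEM@5 WB@6
I2 mul r4 <- r1,r4: IF@3 ID@4 stall=0 (-) EX@5 MEM@6 WB@7
I3 ld r1 <- r3: IF@4 ID@5 stall=0 (-) EX@6 MEM@7 WB@8
I4 sub r3 <- r4,r5: IF@5 ID@6 stall=1 (RAW on I2.r4 (WB@7)) EX@8 MEM@9 WB@10
I5 ld r3 <- r5: IF@6 ID@8 stall=0 (-) EX@9 MEM@10 WB@11
I6 sub r5 <- r2,r4: IF@8 ID@9 stall=0 (-) EX@10 MEM@11 WB@12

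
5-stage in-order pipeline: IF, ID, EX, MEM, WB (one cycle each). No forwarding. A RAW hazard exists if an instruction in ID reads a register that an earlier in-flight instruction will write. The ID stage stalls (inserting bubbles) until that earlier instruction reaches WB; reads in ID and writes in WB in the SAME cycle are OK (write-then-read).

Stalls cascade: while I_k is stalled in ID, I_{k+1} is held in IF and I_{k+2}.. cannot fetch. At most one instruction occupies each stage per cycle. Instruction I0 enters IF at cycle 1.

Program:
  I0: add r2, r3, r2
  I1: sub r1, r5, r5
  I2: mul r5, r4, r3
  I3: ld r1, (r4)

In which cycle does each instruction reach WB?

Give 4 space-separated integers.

I0 add r2 <- r3,r2: IF@1 ID@2 stall=0 (-) EX@3 MEM@4 WB@5
I1 sub r1 <- r5,r5: IF@2 ID@3 stall=0 (-) EX@4 MEM@5 WB@6
I2 mul r5 <- r4,r3: IF@3 ID@4 stall=0 (-) EX@5 MEM@6 WB@7
I3 ld r1 <- r4: IF@4 ID@5 stall=0 (-) EX@6 MEM@7 WB@8

Answer: 5 6 7 8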